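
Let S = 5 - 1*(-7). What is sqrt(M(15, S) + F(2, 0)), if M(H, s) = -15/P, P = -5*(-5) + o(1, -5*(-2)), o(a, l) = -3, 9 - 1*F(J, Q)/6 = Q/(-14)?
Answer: sqrt(25806)/22 ≈ 7.3019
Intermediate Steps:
F(J, Q) = 54 + 3*Q/7 (F(J, Q) = 54 - 6*Q/(-14) = 54 - 6*Q*(-1)/14 = 54 - (-3)*Q/7 = 54 + 3*Q/7)
S = 12 (S = 5 + 7 = 12)
P = 22 (P = -5*(-5) - 3 = 25 - 3 = 22)
M(H, s) = -15/22
sqrt(M(15, S) + F(2, 0)) = sqrt(-15/22 + (54 + (3/7)*0)) = sqrt(-15/22 + (54 + 0)) = sqrt(-15/22 + 54) = sqrt(1173/22) = sqrt(25806)/22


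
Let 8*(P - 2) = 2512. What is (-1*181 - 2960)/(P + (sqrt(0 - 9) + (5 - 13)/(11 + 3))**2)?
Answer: -2317715631/226801705 - 25856712*I/226801705 ≈ -10.219 - 0.11401*I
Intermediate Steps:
P = 316 (P = 2 + (1/8)*2512 = 2 + 314 = 316)
(-1*181 - 2960)/(P + (sqrt(0 - 9) + (5 - 13)/(11 + 3))**2) = (-1*181 - 2960)/(316 + (sqrt(0 - 9) + (5 - 13)/(11 + 3))**2) = (-181 - 2960)/(316 + (sqrt(-9) - 8/14)**2) = -3141/(316 + (3*I - 8*1/14)**2) = -3141/(316 + (3*I - 4/7)**2) = -3141/(316 + (-4/7 + 3*I)**2)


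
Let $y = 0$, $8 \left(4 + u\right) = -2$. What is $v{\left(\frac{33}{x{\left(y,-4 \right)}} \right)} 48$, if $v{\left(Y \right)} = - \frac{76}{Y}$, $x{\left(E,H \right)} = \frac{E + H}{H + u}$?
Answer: $- \frac{19456}{363} \approx -53.598$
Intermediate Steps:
$u = - \frac{17}{4}$ ($u = -4 + \frac{1}{8} \left(-2\right) = -4 - \frac{1}{4} = - \frac{17}{4} \approx -4.25$)
$x{\left(E,H \right)} = \frac{E + H}{- \frac{17}{4} + H}$ ($x{\left(E,H \right)} = \frac{E + H}{H - \frac{17}{4}} = \frac{E + H}{- \frac{17}{4} + H}$)
$v{\left(\frac{33}{x{\left(y,-4 \right)}} \right)} 48 = - \frac{76}{33 \frac{1}{4 \frac{1}{-17 + 4 \left(-4\right)} \left(0 - 4\right)}} 48 = - \frac{76}{33 \frac{1}{4 \frac{1}{-17 - 16} \left(-4\right)}} 48 = - \frac{76}{33 \frac{1}{4 \frac{1}{-33} \left(-4\right)}} 48 = - \frac{76}{33 \frac{1}{4 \left(- \frac{1}{33}\right) \left(-4\right)}} 48 = - \frac{76}{33 \frac{1}{\frac{16}{33}}} \cdot 48 = - \frac{76}{33 \cdot \frac{33}{16}} \cdot 48 = - \frac{76}{\frac{1089}{16}} \cdot 48 = \left(-76\right) \frac{16}{1089} \cdot 48 = \left(- \frac{1216}{1089}\right) 48 = - \frac{19456}{363}$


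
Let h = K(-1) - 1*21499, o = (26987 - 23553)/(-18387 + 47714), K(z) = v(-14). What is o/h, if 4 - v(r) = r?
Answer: -3434/629973287 ≈ -5.4510e-6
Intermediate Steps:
v(r) = 4 - r
K(z) = 18 (K(z) = 4 - 1*(-14) = 4 + 14 = 18)
o = 3434/29327 ≈ 0.11709
h = -21481 (h = 18 - 1*21499 = 18 - 21499 = -21481)
o/h = (3434/29327)/(-21481) = (3434/29327)*(-1/21481) = -3434/629973287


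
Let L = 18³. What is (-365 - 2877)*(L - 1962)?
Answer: -12546540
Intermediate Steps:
L = 5832
(-365 - 2877)*(L - 1962) = (-365 - 2877)*(5832 - 1962) = -3242*3870 = -12546540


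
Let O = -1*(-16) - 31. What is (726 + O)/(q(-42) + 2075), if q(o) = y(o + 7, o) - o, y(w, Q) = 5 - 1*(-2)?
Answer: 79/236 ≈ 0.33475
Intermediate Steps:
y(w, Q) = 7 (y(w, Q) = 5 + 2 = 7)
O = -15 (O = 16 - 31 = -15)
q(o) = 7 - o
(726 + O)/(q(-42) + 2075) = (726 - 15)/((7 - 1*(-42)) + 2075) = 711/((7 + 42) + 2075) = 711/(49 + 2075) = 711/2124 = 711*(1/2124) = 79/236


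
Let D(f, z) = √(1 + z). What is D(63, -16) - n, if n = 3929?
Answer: -3929 + I*√15 ≈ -3929.0 + 3.873*I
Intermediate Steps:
D(63, -16) - n = √(1 - 16) - 1*3929 = √(-15) - 3929 = I*√15 - 3929 = -3929 + I*√15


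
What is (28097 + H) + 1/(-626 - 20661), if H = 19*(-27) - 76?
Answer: 585562795/21287 ≈ 27508.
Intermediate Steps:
H = -589 (H = -513 - 76 = -589)
(28097 + H) + 1/(-626 - 20661) = (28097 - 589) + 1/(-626 - 20661) = 27508 + 1/(-21287) = 27508 - 1/21287 = 585562795/21287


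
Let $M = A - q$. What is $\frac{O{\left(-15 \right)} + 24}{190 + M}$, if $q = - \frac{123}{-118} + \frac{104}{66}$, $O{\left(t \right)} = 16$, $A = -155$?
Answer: $\frac{31152}{25219} \approx 1.2353$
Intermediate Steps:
$q = \frac{10195}{3894}$ ($q = \left(-123\right) \left(- \frac{1}{118}\right) + 104 \cdot \frac{1}{66} = \frac{123}{118} + \frac{52}{33} = \frac{10195}{3894} \approx 2.6181$)
$M = - \frac{613765}{3894}$ ($M = -155 - \frac{10195}{3894} = - \frac{613765}{3894} \approx -157.62$)
$\frac{O{\left(-15 \right)} + 24}{190 + M} = \frac{16 + 24}{190 - \frac{613765}{3894}} = \frac{40}{\frac{126095}{3894}} = 40 \cdot \frac{3894}{126095} = \frac{31152}{25219}$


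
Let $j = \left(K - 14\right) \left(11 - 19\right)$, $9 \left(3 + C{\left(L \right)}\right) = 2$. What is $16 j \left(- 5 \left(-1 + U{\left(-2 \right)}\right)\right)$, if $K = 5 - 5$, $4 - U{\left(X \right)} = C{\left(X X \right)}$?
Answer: $- \frac{465920}{9} \approx -51769.0$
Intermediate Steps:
$C{\left(L \right)} = - \frac{25}{9}$ ($C{\left(L \right)} = -3 + \frac{1}{9} \cdot 2 = -3 + \frac{2}{9} = - \frac{25}{9}$)
$U{\left(X \right)} = \frac{61}{9}$ ($U{\left(X \right)} = 4 - - \frac{25}{9} = 4 + \frac{25}{9} = \frac{61}{9}$)
$K = 0$ ($K = 5 - 5 = 0$)
$j = 112$ ($j = \left(0 - 14\right) \left(11 - 19\right) = \left(-14\right) \left(-8\right) = 112$)
$16 j \left(- 5 \left(-1 + U{\left(-2 \right)}\right)\right) = 16 \cdot 112 \left(- 5 \left(-1 + \frac{61}{9}\right)\right) = 1792 \left(\left(-5\right) \frac{52}{9}\right) = 1792 \left(- \frac{260}{9}\right) = - \frac{465920}{9}$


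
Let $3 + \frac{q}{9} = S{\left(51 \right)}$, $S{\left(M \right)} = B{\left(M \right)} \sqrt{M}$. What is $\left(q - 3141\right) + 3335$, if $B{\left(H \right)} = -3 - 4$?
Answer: $167 - 63 \sqrt{51} \approx -282.91$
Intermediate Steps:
$B{\left(H \right)} = -7$
$S{\left(M \right)} = - 7 \sqrt{M}$
$q = -27 - 63 \sqrt{51}$ ($q = -27 + 9 \left(- 7 \sqrt{51}\right) = -27 - 63 \sqrt{51} \approx -476.91$)
$\left(q - 3141\right) + 3335 = \left(\left(-27 - 63 \sqrt{51}\right) - 3141\right) + 3335 = \left(-3168 - 63 \sqrt{51}\right) + 3335 = 167 - 63 \sqrt{51}$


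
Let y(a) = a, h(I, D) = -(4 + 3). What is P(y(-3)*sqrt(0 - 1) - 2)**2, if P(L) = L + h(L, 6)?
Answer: 72 + 54*I ≈ 72.0 + 54.0*I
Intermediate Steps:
h(I, D) = -7 (h(I, D) = -1*7 = -7)
P(L) = -7 + L (P(L) = L - 7 = -7 + L)
P(y(-3)*sqrt(0 - 1) - 2)**2 = (-7 + (-3*sqrt(0 - 1) - 2))**2 = (-7 + (-3*I - 2))**2 = (-7 + (-2 - 3*I))**2 = (-9 - 3*I)**2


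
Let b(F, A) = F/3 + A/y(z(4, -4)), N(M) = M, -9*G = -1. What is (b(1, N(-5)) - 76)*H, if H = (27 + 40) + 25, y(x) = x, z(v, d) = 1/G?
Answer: -63112/9 ≈ -7012.4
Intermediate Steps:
G = ⅑ (G = -⅑*(-1) = ⅑ ≈ 0.11111)
z(v, d) = 9 (z(v, d) = 1/(⅑) = 9)
H = 92 (H = 67 + 25 = 92)
b(F, A) = F/3 + A/9
(b(1, N(-5)) - 76)*H = (((⅓)*1 + (⅑)*(-5)) - 76)*92 = ((⅓ - 5/9) - 76)*92 = (-2/9 - 76)*92 = -686/9*92 = -63112/9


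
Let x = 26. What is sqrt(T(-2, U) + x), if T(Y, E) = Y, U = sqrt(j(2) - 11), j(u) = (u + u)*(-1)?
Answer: 2*sqrt(6) ≈ 4.8990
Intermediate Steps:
j(u) = -2*u (j(u) = (2*u)*(-1) = -2*u)
U = I*sqrt(15) (U = sqrt(-2*2 - 11) = sqrt(-4 - 11) = sqrt(-15) = I*sqrt(15) ≈ 3.873*I)
sqrt(T(-2, U) + x) = sqrt(-2 + 26) = sqrt(24) = 2*sqrt(6)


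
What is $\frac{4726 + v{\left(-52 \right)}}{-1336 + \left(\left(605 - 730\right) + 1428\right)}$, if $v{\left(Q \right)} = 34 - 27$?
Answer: $- \frac{4733}{33} \approx -143.42$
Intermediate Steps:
$v{\left(Q \right)} = 7$
$\frac{4726 + v{\left(-52 \right)}}{-1336 + \left(\left(605 - 730\right) + 1428\right)} = \frac{4726 + 7}{-1336 + \left(\left(605 - 730\right) + 1428\right)} = \frac{4733}{-1336 + \left(-125 + 1428\right)} = \frac{4733}{-1336 + 1303} = \frac{4733}{-33} = 4733 \left(- \frac{1}{33}\right) = - \frac{4733}{33}$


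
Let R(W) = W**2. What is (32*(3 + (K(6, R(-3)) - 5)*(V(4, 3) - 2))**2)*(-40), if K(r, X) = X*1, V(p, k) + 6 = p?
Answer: -216320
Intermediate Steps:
V(p, k) = -6 + p
K(r, X) = X
(32*(3 + (K(6, R(-3)) - 5)*(V(4, 3) - 2))**2)*(-40) = (32*(3 + ((-3)**2 - 5)*((-6 + 4) - 2))**2)*(-40) = (32*(3 + (9 - 5)*(-2 - 2))**2)*(-40) = (32*(3 + 4*(-4))**2)*(-40) = (32*(3 - 16)**2)*(-40) = (32*(-13)**2)*(-40) = (32*169)*(-40) = 5408*(-40) = -216320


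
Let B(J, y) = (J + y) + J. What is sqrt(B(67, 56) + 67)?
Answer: sqrt(257) ≈ 16.031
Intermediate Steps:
B(J, y) = y + 2*J
sqrt(B(67, 56) + 67) = sqrt((56 + 2*67) + 67) = sqrt((56 + 134) + 67) = sqrt(190 + 67) = sqrt(257)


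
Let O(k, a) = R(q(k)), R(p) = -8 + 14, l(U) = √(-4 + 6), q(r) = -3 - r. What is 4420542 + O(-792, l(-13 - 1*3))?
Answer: 4420548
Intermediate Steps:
l(U) = √2
R(p) = 6
O(k, a) = 6
4420542 + O(-792, l(-13 - 1*3)) = 4420542 + 6 = 4420548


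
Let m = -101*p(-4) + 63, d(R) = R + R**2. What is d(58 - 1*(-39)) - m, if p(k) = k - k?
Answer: 9443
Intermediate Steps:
p(k) = 0
m = 63 (m = -101*0 + 63 = 0 + 63 = 63)
d(58 - 1*(-39)) - m = (58 - 1*(-39))*(1 + (58 - 1*(-39))) - 1*63 = (58 + 39)*(1 + (58 + 39)) - 63 = 97*(1 + 97) - 63 = 97*98 - 63 = 9506 - 63 = 9443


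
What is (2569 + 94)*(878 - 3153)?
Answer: -6058325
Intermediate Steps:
(2569 + 94)*(878 - 3153) = 2663*(-2275) = -6058325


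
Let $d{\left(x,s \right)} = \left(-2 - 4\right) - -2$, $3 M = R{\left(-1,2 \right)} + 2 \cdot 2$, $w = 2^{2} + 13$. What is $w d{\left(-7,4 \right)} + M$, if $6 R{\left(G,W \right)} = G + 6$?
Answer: $- \frac{1195}{18} \approx -66.389$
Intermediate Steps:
$R{\left(G,W \right)} = 1 + \frac{G}{6}$ ($R{\left(G,W \right)} = \frac{G + 6}{6} = \frac{6 + G}{6} = 1 + \frac{G}{6}$)
$w = 17$ ($w = 4 + 13 = 17$)
$M = \frac{29}{18}$ ($M = \frac{\left(1 + \frac{1}{6} \left(-1\right)\right) + 2 \cdot 2}{3} = \frac{\left(1 - \frac{1}{6}\right) + 4}{3} = \frac{\frac{5}{6} + 4}{3} = \frac{1}{3} \cdot \frac{29}{6} = \frac{29}{18} \approx 1.6111$)
$d{\left(x,s \right)} = -4$ ($d{\left(x,s \right)} = -6 + 2 = -4$)
$w d{\left(-7,4 \right)} + M = 17 \left(-4\right) + \frac{29}{18} = -68 + \frac{29}{18} = - \frac{1195}{18}$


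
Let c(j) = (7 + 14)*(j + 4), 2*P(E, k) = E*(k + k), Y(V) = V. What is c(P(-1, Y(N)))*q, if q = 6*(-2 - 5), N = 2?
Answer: -1764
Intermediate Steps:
P(E, k) = E*k (P(E, k) = (E*(k + k))/2 = (E*(2*k))/2 = (2*E*k)/2 = E*k)
c(j) = 84 + 21*j (c(j) = 21*(4 + j) = 84 + 21*j)
q = -42 (q = 6*(-7) = -42)
c(P(-1, Y(N)))*q = (84 + 21*(-1*2))*(-42) = (84 + 21*(-2))*(-42) = (84 - 42)*(-42) = 42*(-42) = -1764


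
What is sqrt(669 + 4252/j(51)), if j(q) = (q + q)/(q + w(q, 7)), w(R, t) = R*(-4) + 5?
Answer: I*sqrt(14306979)/51 ≈ 74.166*I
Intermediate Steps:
w(R, t) = 5 - 4*R (w(R, t) = -4*R + 5 = 5 - 4*R)
j(q) = 2*q/(5 - 3*q) (j(q) = (q + q)/(q + (5 - 4*q)) = (2*q)/(5 - 3*q) = 2*q/(5 - 3*q))
sqrt(669 + 4252/j(51)) = sqrt(669 + 4252/((-2*51/(-5 + 3*51)))) = sqrt(669 + 4252/((-2*51/(-5 + 153)))) = sqrt(669 + 4252/((-2*51/148))) = sqrt(669 + 4252/((-2*51*1/148))) = sqrt(669 + 4252/(-51/74)) = sqrt(669 + 4252*(-74/51)) = sqrt(669 - 314648/51) = sqrt(-280529/51) = I*sqrt(14306979)/51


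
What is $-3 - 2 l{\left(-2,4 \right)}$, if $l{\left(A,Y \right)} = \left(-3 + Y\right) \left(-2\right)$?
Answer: $1$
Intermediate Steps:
$l{\left(A,Y \right)} = 6 - 2 Y$
$-3 - 2 l{\left(-2,4 \right)} = -3 - 2 \left(6 - 8\right) = -3 - -4 = -3 + 4 = 1$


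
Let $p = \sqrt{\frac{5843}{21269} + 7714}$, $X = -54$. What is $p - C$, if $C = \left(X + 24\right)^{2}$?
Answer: $-900 + \frac{\sqrt{3489709239521}}{21269} \approx -812.17$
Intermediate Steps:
$C = 900$ ($C = \left(-54 + 24\right)^{2} = \left(-30\right)^{2} = 900$)
$p = \frac{\sqrt{3489709239521}}{21269}$ ($p = \sqrt{5843 \cdot \frac{1}{21269} + 7714} = \sqrt{\frac{5843}{21269} + 7714} = \sqrt{\frac{164074909}{21269}} = \frac{\sqrt{3489709239521}}{21269} \approx 87.831$)
$p - C = \frac{\sqrt{3489709239521}}{21269} - 900 = -900 + \frac{\sqrt{3489709239521}}{21269}$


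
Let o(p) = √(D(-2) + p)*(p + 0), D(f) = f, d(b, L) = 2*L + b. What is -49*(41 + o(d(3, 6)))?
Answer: -2009 - 735*√13 ≈ -4659.1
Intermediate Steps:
d(b, L) = b + 2*L
o(p) = p*√(-2 + p) (o(p) = √(-2 + p)*(p + 0) = √(-2 + p)*p = p*√(-2 + p))
-49*(41 + o(d(3, 6))) = -49*(41 + (3 + 2*6)*√(-2 + (3 + 2*6))) = -49*(41 + (3 + 12)*√(-2 + (3 + 12))) = -49*(41 + 15*√(-2 + 15)) = -49*(41 + 15*√13) = -2009 - 735*√13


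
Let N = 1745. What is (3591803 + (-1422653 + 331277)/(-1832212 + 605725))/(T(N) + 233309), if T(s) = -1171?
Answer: 1468433592479/94904746402 ≈ 15.473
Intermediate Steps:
(3591803 + (-1422653 + 331277)/(-1832212 + 605725))/(T(N) + 233309) = (3591803 + (-1422653 + 331277)/(-1832212 + 605725))/(-1171 + 233309) = (3591803 - 1091376/(-1226487))/232138 = (3591803 - 1091376*(-1/1226487))*(1/232138) = (3591803 + 363792/408829)*(1/232138) = (1468433592479/408829)*(1/232138) = 1468433592479/94904746402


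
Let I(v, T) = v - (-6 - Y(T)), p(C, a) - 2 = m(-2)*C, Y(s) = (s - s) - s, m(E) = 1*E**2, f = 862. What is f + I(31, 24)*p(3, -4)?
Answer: 1044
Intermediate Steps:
m(E) = E**2
Y(s) = -s (Y(s) = 0 - s = -s)
p(C, a) = 2 + 4*C (p(C, a) = 2 + (-2)**2*C = 2 + 4*C)
I(v, T) = 6 + v - T (I(v, T) = v - (-6 - (-1)*T) = v - (-6 + T) = v + (6 - T) = 6 + v - T)
f + I(31, 24)*p(3, -4) = 862 + (6 + 31 - 1*24)*(2 + 4*3) = 862 + (6 + 31 - 24)*(2 + 12) = 862 + 13*14 = 862 + 182 = 1044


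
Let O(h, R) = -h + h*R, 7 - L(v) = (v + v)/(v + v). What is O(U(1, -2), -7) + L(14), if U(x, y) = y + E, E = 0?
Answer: 22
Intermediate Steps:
U(x, y) = y (U(x, y) = y + 0 = y)
L(v) = 6 (L(v) = 7 - (v + v)/(v + v) = 7 - 2*v/(2*v) = 7 - 2*v*1/(2*v) = 7 - 1*1 = 7 - 1 = 6)
O(h, R) = -h + R*h
O(U(1, -2), -7) + L(14) = -2*(-1 - 7) + 6 = -2*(-8) + 6 = 16 + 6 = 22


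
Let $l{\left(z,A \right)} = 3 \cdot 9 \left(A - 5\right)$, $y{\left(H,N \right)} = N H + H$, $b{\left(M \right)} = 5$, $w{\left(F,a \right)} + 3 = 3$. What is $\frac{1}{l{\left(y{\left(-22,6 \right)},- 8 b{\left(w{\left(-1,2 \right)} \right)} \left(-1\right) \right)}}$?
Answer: $\frac{1}{945} \approx 0.0010582$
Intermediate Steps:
$w{\left(F,a \right)} = 0$ ($w{\left(F,a \right)} = -3 + 3 = 0$)
$y{\left(H,N \right)} = H + H N$ ($y{\left(H,N \right)} = H N + H = H + H N$)
$l{\left(z,A \right)} = -135 + 27 A$ ($l{\left(z,A \right)} = 27 \left(-5 + A\right) = -135 + 27 A$)
$\frac{1}{l{\left(y{\left(-22,6 \right)},- 8 b{\left(w{\left(-1,2 \right)} \right)} \left(-1\right) \right)}} = \frac{1}{-135 + 27 \left(-8\right) 5 \left(-1\right)} = \frac{1}{-135 + 27 \left(\left(-40\right) \left(-1\right)\right)} = \frac{1}{-135 + 27 \cdot 40} = \frac{1}{-135 + 1080} = \frac{1}{945}$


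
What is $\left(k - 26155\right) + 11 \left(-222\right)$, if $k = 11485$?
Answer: $-17112$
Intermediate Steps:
$\left(k - 26155\right) + 11 \left(-222\right) = \left(11485 - 26155\right) + 11 \left(-222\right) = -14670 - 2442 = -17112$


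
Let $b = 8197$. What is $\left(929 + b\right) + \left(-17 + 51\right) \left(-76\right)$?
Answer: $6542$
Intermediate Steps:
$\left(929 + b\right) + \left(-17 + 51\right) \left(-76\right) = \left(929 + 8197\right) + \left(-17 + 51\right) \left(-76\right) = 9126 + 34 \left(-76\right) = 9126 - 2584 = 6542$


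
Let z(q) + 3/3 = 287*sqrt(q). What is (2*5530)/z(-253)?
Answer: -5530/10419679 - 1587110*I*sqrt(253)/10419679 ≈ -0.00053073 - 2.4228*I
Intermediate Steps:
z(q) = -1 + 287*sqrt(q)
(2*5530)/z(-253) = (2*5530)/(-1 + 287*sqrt(-253)) = 11060/(-1 + 287*(I*sqrt(253))) = 11060/(-1 + 287*I*sqrt(253))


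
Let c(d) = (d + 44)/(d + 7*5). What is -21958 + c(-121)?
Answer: -1888311/86 ≈ -21957.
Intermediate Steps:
c(d) = (44 + d)/(35 + d) (c(d) = (44 + d)/(d + 35) = (44 + d)/(35 + d))
-21958 + c(-121) = -21958 + (44 - 121)/(35 - 121) = -21958 - 77/(-86) = -21958 - 1/86*(-77) = -21958 + 77/86 = -1888311/86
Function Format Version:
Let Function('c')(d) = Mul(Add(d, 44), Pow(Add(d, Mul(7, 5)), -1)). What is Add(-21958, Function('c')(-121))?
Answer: Rational(-1888311, 86) ≈ -21957.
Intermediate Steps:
Function('c')(d) = Mul(Pow(Add(35, d), -1), Add(44, d)) (Function('c')(d) = Mul(Add(44, d), Pow(Add(d, 35), -1)) = Mul(Add(44, d), Pow(Add(35, d), -1)) = Mul(Pow(Add(35, d), -1), Add(44, d)))
Add(-21958, Function('c')(-121)) = Add(-21958, Mul(Pow(Add(35, -121), -1), Add(44, -121))) = Add(-21958, Mul(Pow(-86, -1), -77)) = Add(-21958, Mul(Rational(-1, 86), -77)) = Add(-21958, Rational(77, 86)) = Rational(-1888311, 86)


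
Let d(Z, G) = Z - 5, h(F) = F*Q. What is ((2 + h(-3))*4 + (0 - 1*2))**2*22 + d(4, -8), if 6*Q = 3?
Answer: -1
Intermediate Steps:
Q = 1/2 (Q = (1/6)*3 = 1/2 ≈ 0.50000)
h(F) = F/2 (h(F) = F*(1/2) = F/2)
d(Z, G) = -5 + Z
((2 + h(-3))*4 + (0 - 1*2))**2*22 + d(4, -8) = ((2 + (1/2)*(-3))*4 + (0 - 1*2))**2*22 + (-5 + 4) = ((2 - 3/2)*4 + (0 - 2))**2*22 - 1 = ((1/2)*4 - 2)**2*22 - 1 = (2 - 2)**2*22 - 1 = 0**2*22 - 1 = 0*22 - 1 = 0 - 1 = -1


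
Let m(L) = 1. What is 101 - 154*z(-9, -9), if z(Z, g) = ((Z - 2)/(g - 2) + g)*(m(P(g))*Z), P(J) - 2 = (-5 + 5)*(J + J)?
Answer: -10987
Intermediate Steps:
P(J) = 2 (P(J) = 2 + (-5 + 5)*(J + J) = 2 + 0*(2*J) = 2 + 0 = 2)
z(Z, g) = Z*(g + (-2 + Z)/(-2 + g)) (z(Z, g) = ((Z - 2)/(g - 2) + g)*(1*Z) = ((-2 + Z)/(-2 + g) + g)*Z = (g + (-2 + Z)/(-2 + g))*Z = Z*(g + (-2 + Z)/(-2 + g)))
101 - 154*z(-9, -9) = 101 - (-1386)*(-2 - 9 + (-9)**2 - 2*(-9))/(-2 - 9) = 101 - (-1386)*(-2 - 9 + 81 + 18)/(-11) = 101 - (-1386)*(-1)*88/11 = 101 - 154*72 = 101 - 11088 = -10987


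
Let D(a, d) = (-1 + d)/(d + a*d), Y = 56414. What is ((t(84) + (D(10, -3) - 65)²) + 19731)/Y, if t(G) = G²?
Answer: 16877462/30717423 ≈ 0.54944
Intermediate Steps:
D(a, d) = (-1 + d)/(d + a*d)
((t(84) + (D(10, -3) - 65)²) + 19731)/Y = ((84² + ((-1 - 3)/((-3)*(1 + 10)) - 65)²) + 19731)/56414 = ((7056 + (-⅓*(-4)/11 - 65)²) + 19731)*(1/56414) = ((7056 + (-⅓*1/11*(-4) - 65)²) + 19731)*(1/56414) = ((7056 + (4/33 - 65)²) + 19731)*(1/56414) = ((7056 + (-2141/33)²) + 19731)*(1/56414) = ((7056 + 4583881/1089) + 19731)*(1/56414) = (12267865/1089 + 19731)*(1/56414) = (33754924/1089)*(1/56414) = 16877462/30717423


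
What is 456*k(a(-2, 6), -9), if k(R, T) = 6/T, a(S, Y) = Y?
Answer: -304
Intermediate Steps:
456*k(a(-2, 6), -9) = 456*(6/(-9)) = 456*(6*(-1/9)) = 456*(-2/3) = -304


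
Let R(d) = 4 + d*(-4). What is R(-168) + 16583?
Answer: 17259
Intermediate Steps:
R(d) = 4 - 4*d
R(-168) + 16583 = (4 - 4*(-168)) + 16583 = (4 + 672) + 16583 = 676 + 16583 = 17259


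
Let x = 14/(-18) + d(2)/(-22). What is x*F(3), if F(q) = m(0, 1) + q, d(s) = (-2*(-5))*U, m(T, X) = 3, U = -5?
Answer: 296/33 ≈ 8.9697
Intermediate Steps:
d(s) = -50 (d(s) = -2*(-5)*(-5) = 10*(-5) = -50)
x = 148/99 (x = 14/(-18) - 50/(-22) = 14*(-1/18) - 50*(-1/22) = -7/9 + 25/11 = 148/99 ≈ 1.4949)
F(q) = 3 + q
x*F(3) = 148*(3 + 3)/99 = (148/99)*6 = 296/33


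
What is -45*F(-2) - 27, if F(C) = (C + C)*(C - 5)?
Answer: -1287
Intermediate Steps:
F(C) = 2*C*(-5 + C) (F(C) = (2*C)*(-5 + C) = 2*C*(-5 + C))
-45*F(-2) - 27 = -90*(-2)*(-5 - 2) - 27 = -90*(-2)*(-7) - 27 = -45*28 - 27 = -1260 - 27 = -1287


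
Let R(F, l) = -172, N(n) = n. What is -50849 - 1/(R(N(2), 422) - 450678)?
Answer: -22925271649/450850 ≈ -50849.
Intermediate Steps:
-50849 - 1/(R(N(2), 422) - 450678) = -50849 - 1/(-172 - 450678) = -50849 - 1/(-450850) = -50849 - 1*(-1/450850) = -50849 + 1/450850 = -22925271649/450850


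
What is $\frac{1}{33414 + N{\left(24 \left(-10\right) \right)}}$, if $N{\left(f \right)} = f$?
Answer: $\frac{1}{33174} \approx 3.0144 \cdot 10^{-5}$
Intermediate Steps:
$\frac{1}{33414 + N{\left(24 \left(-10\right) \right)}} = \frac{1}{33414 + 24 \left(-10\right)} = \frac{1}{33414 - 240} = \frac{1}{33174}$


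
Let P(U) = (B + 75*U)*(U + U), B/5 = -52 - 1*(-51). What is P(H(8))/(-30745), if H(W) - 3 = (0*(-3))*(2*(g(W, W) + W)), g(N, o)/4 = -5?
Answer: -24/559 ≈ -0.042934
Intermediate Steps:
g(N, o) = -20 (g(N, o) = 4*(-5) = -20)
B = -5 (B = 5*(-52 - 1*(-51)) = 5*(-52 + 51) = 5*(-1) = -5)
H(W) = 3 (H(W) = 3 + (0*(-3))*(2*(-20 + W)) = 3 + 0*(-40 + 2*W) = 3 + 0 = 3)
P(U) = 2*U*(-5 + 75*U) (P(U) = (-5 + 75*U)*(U + U) = (-5 + 75*U)*(2*U) = 2*U*(-5 + 75*U))
P(H(8))/(-30745) = (10*3*(-1 + 15*3))/(-30745) = (10*3*(-1 + 45))*(-1/30745) = (10*3*44)*(-1/30745) = 1320*(-1/30745) = -24/559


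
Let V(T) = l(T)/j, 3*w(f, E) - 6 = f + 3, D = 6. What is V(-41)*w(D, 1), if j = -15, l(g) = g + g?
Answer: 82/3 ≈ 27.333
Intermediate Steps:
l(g) = 2*g
w(f, E) = 3 + f/3 (w(f, E) = 2 + (f + 3)/3 = 2 + (3 + f)/3 = 2 + (1 + f/3) = 3 + f/3)
V(T) = -2*T/15 (V(T) = (2*T)/(-15) = (2*T)*(-1/15) = -2*T/15)
V(-41)*w(D, 1) = (-2/15*(-41))*(3 + (⅓)*6) = 82*(3 + 2)/15 = (82/15)*5 = 82/3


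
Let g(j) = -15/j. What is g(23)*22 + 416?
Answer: 9238/23 ≈ 401.65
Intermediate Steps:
g(23)*22 + 416 = -15/23*22 + 416 = -330/23 + 416 = 9238/23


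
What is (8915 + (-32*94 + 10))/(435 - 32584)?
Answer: -5917/32149 ≈ -0.18405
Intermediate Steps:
(8915 + (-32*94 + 10))/(435 - 32584) = (8915 + (-3008 + 10))/(-32149) = (8915 - 2998)*(-1/32149) = 5917*(-1/32149) = -5917/32149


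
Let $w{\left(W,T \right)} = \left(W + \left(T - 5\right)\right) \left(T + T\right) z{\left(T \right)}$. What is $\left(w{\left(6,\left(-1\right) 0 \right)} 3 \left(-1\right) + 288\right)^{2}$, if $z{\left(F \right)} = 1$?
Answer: $82944$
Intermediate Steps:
$w{\left(W,T \right)} = 2 T \left(-5 + T + W\right)$ ($w{\left(W,T \right)} = \left(W + \left(T - 5\right)\right) \left(T + T\right) 1 = \left(W + \left(T - 5\right)\right) 2 T 1 = \left(W + \left(-5 + T\right)\right) 2 T 1 = \left(-5 + T + W\right) 2 T 1 = 2 T \left(-5 + T + W\right) 1 = 2 T \left(-5 + T + W\right)$)
$\left(w{\left(6,\left(-1\right) 0 \right)} 3 \left(-1\right) + 288\right)^{2} = \left(2 \left(\left(-1\right) 0\right) \left(-5 - 0 + 6\right) 3 \left(-1\right) + 288\right)^{2} = \left(2 \cdot 0 \left(-5 + 0 + 6\right) 3 \left(-1\right) + 288\right)^{2} = \left(2 \cdot 0 \cdot 1 \cdot 3 \left(-1\right) + 288\right)^{2} = \left(0 \cdot 3 \left(-1\right) + 288\right)^{2} = \left(0 \left(-1\right) + 288\right)^{2} = \left(0 + 288\right)^{2} = 288^{2} = 82944$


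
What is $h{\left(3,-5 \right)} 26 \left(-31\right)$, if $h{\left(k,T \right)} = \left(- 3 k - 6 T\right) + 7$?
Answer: $-22568$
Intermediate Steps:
$h{\left(k,T \right)} = 7 - 6 T - 3 k$ ($h{\left(k,T \right)} = \left(- 6 T - 3 k\right) + 7 = 7 - 6 T - 3 k$)
$h{\left(3,-5 \right)} 26 \left(-31\right) = \left(7 - -30 - 9\right) 26 \left(-31\right) = \left(7 + 30 - 9\right) 26 \left(-31\right) = 28 \cdot 26 \left(-31\right) = 728 \left(-31\right) = -22568$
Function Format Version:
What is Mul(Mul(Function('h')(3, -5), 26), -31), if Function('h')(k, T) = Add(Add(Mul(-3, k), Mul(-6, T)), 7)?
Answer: -22568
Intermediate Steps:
Function('h')(k, T) = Add(7, Mul(-6, T), Mul(-3, k)) (Function('h')(k, T) = Add(Add(Mul(-6, T), Mul(-3, k)), 7) = Add(7, Mul(-6, T), Mul(-3, k)))
Mul(Mul(Function('h')(3, -5), 26), -31) = Mul(Mul(Add(7, Mul(-6, -5), Mul(-3, 3)), 26), -31) = Mul(Mul(Add(7, 30, -9), 26), -31) = Mul(Mul(28, 26), -31) = Mul(728, -31) = -22568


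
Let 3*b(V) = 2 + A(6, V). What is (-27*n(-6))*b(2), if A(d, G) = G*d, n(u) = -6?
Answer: 756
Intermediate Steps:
b(V) = ⅔ + 2*V (b(V) = (2 + V*6)/3 = (2 + 6*V)/3 = ⅔ + 2*V)
(-27*n(-6))*b(2) = (-27*(-6))*(⅔ + 2*2) = 162*(⅔ + 4) = 162*(14/3) = 756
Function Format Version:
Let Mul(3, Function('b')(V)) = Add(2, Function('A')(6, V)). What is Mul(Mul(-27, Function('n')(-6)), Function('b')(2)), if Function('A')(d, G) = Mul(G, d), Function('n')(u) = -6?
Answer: 756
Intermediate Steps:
Function('b')(V) = Add(Rational(2, 3), Mul(2, V)) (Function('b')(V) = Mul(Rational(1, 3), Add(2, Mul(V, 6))) = Mul(Rational(1, 3), Add(2, Mul(6, V))) = Add(Rational(2, 3), Mul(2, V)))
Mul(Mul(-27, Function('n')(-6)), Function('b')(2)) = Mul(Mul(-27, -6), Add(Rational(2, 3), Mul(2, 2))) = Mul(162, Add(Rational(2, 3), 4)) = Mul(162, Rational(14, 3)) = 756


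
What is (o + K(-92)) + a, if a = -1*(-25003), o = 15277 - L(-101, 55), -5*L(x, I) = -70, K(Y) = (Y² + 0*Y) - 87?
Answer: 48643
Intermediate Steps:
K(Y) = -87 + Y² (K(Y) = (Y² + 0) - 87 = Y² - 87 = -87 + Y²)
L(x, I) = 14 (L(x, I) = -⅕*(-70) = 14)
o = 15263 (o = 15277 - 1*14 = 15277 - 14 = 15263)
a = 25003
(o + K(-92)) + a = (15263 + (-87 + (-92)²)) + 25003 = (15263 + (-87 + 8464)) + 25003 = (15263 + 8377) + 25003 = 23640 + 25003 = 48643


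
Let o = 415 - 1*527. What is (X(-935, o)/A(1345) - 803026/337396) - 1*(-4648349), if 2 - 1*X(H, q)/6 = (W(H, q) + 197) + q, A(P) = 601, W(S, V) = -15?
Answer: 471284164802705/101387498 ≈ 4.6483e+6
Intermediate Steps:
o = -112 (o = 415 - 527 = -112)
X(H, q) = -1080 - 6*q (X(H, q) = 12 - 6*((-15 + 197) + q) = 12 - 6*(182 + q) = 12 + (-1092 - 6*q) = -1080 - 6*q)
(X(-935, o)/A(1345) - 803026/337396) - 1*(-4648349) = ((-1080 - 6*(-112))/601 - 803026/337396) - 1*(-4648349) = ((-1080 + 672)*(1/601) - 803026*1/337396) + 4648349 = (-408*1/601 - 401513/168698) + 4648349 = (-408/601 - 401513/168698) + 4648349 = -310138097/101387498 + 4648349 = 471284164802705/101387498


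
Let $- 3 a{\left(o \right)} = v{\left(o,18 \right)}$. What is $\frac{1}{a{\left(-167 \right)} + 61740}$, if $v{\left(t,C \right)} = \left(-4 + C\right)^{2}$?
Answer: $\frac{3}{185024} \approx 1.6214 \cdot 10^{-5}$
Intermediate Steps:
$a{\left(o \right)} = - \frac{196}{3}$ ($a{\left(o \right)} = - \frac{\left(-4 + 18\right)^{2}}{3} = - \frac{14^{2}}{3} = \left(- \frac{1}{3}\right) 196 = - \frac{196}{3}$)
$\frac{1}{a{\left(-167 \right)} + 61740} = \frac{1}{- \frac{196}{3} + 61740} = \frac{1}{\frac{185024}{3}} = \frac{3}{185024}$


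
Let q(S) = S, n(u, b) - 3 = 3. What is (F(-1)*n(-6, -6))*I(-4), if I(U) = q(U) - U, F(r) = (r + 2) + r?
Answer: 0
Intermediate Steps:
n(u, b) = 6 (n(u, b) = 3 + 3 = 6)
F(r) = 2 + 2*r (F(r) = (2 + r) + r = 2 + 2*r)
I(U) = 0 (I(U) = U - U = 0)
(F(-1)*n(-6, -6))*I(-4) = ((2 + 2*(-1))*6)*0 = ((2 - 2)*6)*0 = (0*6)*0 = 0*0 = 0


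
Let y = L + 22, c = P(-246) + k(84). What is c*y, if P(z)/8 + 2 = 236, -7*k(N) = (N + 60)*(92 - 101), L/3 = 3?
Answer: 446400/7 ≈ 63771.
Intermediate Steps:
L = 9 (L = 3*3 = 9)
k(N) = 540/7 + 9*N/7 (k(N) = -(N + 60)*(92 - 101)/7 = -(60 + N)*(-9)/7 = -(-540 - 9*N)/7 = 540/7 + 9*N/7)
P(z) = 1872 (P(z) = -16 + 8*236 = -16 + 1888 = 1872)
c = 14400/7 (c = 1872 + (540/7 + (9/7)*84) = 1872 + (540/7 + 108) = 1872 + 1296/7 = 14400/7 ≈ 2057.1)
y = 31 (y = 9 + 22 = 31)
c*y = (14400/7)*31 = 446400/7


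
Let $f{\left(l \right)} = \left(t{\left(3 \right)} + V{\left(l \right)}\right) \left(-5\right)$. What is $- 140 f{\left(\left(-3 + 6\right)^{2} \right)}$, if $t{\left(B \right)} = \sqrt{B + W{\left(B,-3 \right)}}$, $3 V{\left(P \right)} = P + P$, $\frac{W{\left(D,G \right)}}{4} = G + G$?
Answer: $4200 + 700 i \sqrt{21} \approx 4200.0 + 3207.8 i$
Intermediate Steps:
$W{\left(D,G \right)} = 8 G$ ($W{\left(D,G \right)} = 4 \left(G + G\right) = 4 \cdot 2 G = 8 G$)
$V{\left(P \right)} = \frac{2 P}{3}$ ($V{\left(P \right)} = \frac{P + P}{3} = \frac{2 P}{3}$)
$t{\left(B \right)} = \sqrt{-24 + B}$ ($t{\left(B \right)} = \sqrt{B + 8 \left(-3\right)} = \sqrt{B - 24} = \sqrt{-24 + B}$)
$f{\left(l \right)} = - \frac{10 l}{3} - 5 i \sqrt{21}$ ($f{\left(l \right)} = \left(\sqrt{-24 + 3} + \frac{2 l}{3}\right) \left(-5\right) = \left(\sqrt{-21} + \frac{2 l}{3}\right) \left(-5\right) = \left(i \sqrt{21} + \frac{2 l}{3}\right) \left(-5\right) = \left(\frac{2 l}{3} + i \sqrt{21}\right) \left(-5\right) = - \frac{10 l}{3} - 5 i \sqrt{21}$)
$- 140 f{\left(\left(-3 + 6\right)^{2} \right)} = - 140 \left(- \frac{10 \left(-3 + 6\right)^{2}}{3} - 5 i \sqrt{21}\right) = - 140 \left(- \frac{10 \cdot 3^{2}}{3} - 5 i \sqrt{21}\right) = - 140 \left(\left(- \frac{10}{3}\right) 9 - 5 i \sqrt{21}\right) = - 140 \left(-30 - 5 i \sqrt{21}\right) = 4200 + 700 i \sqrt{21}$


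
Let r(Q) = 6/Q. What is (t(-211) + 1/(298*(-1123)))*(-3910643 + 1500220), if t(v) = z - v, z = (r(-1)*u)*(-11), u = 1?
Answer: -223444180113411/334654 ≈ -6.6769e+8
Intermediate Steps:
z = 66 (z = ((6/(-1))*1)*(-11) = ((6*(-1))*1)*(-11) = -6*1*(-11) = -6*(-11) = 66)
t(v) = 66 - v
(t(-211) + 1/(298*(-1123)))*(-3910643 + 1500220) = ((66 - 1*(-211)) + 1/(298*(-1123)))*(-3910643 + 1500220) = ((66 + 211) + 1/(-334654))*(-2410423) = (277 - 1/334654)*(-2410423) = (92699157/334654)*(-2410423) = -223444180113411/334654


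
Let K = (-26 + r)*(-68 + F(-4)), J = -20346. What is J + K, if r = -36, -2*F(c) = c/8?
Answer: -32291/2 ≈ -16146.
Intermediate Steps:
F(c) = -c/16 (F(c) = -c/(2*8) = -c/16)
K = 8401/2 (K = (-26 - 36)*(-68 - 1/16*(-4)) = -62*(-68 + ¼) = -62*(-271/4) = 8401/2 ≈ 4200.5)
J + K = -20346 + 8401/2 = -32291/2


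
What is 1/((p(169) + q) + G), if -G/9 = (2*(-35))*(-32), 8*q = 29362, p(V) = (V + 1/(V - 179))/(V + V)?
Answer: -1690/27866833 ≈ -6.0646e-5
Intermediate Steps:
p(V) = (V + 1/(-179 + V))/(2*V) (p(V) = (V + 1/(-179 + V))/((2*V)) = (V + 1/(-179 + V))*(1/(2*V)) = (V + 1/(-179 + V))/(2*V))
q = 14681/4 (q = (⅛)*29362 = 14681/4 ≈ 3670.3)
G = -20160 (G = -9*2*(-35)*(-32) = -(-630)*(-32) = -9*2240 = -20160)
1/((p(169) + q) + G) = 1/(((½)*(1 + 169² - 179*169)/(169*(-179 + 169)) + 14681/4) - 20160) = 1/(((½)*(1/169)*(1 + 28561 - 30251)/(-10) + 14681/4) - 20160) = 1/(((½)*(1/169)*(-⅒)*(-1689) + 14681/4) - 20160) = 1/((1689/3380 + 14681/4) - 20160) = 1/(6203567/1690 - 20160) = 1/(-27866833/1690) = -1690/27866833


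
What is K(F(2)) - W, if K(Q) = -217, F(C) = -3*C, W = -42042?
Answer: 41825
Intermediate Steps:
K(F(2)) - W = -217 - 1*(-42042) = -217 + 42042 = 41825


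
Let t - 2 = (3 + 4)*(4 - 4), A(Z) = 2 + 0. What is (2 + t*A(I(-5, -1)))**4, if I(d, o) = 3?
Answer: 1296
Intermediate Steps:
A(Z) = 2
t = 2 (t = 2 + (3 + 4)*(4 - 4) = 2 + 7*0 = 2 + 0 = 2)
(2 + t*A(I(-5, -1)))**4 = (2 + 2*2)**4 = (2 + 4)**4 = 6**4 = 1296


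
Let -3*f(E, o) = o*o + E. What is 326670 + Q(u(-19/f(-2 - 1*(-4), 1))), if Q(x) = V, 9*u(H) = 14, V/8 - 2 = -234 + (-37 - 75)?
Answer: 323918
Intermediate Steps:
V = -2752 (V = 16 + 8*(-234 + (-37 - 75)) = 16 + 8*(-234 - 112) = 16 + 8*(-346) = 16 - 2768 = -2752)
f(E, o) = -E/3 - o**2/3 (f(E, o) = -(o*o + E)/3 = -(o**2 + E)/3 = -(E + o**2)/3 = -E/3 - o**2/3)
u(H) = 14/9 (u(H) = (1/9)*14 = 14/9)
Q(x) = -2752
326670 + Q(u(-19/f(-2 - 1*(-4), 1))) = 326670 - 2752 = 323918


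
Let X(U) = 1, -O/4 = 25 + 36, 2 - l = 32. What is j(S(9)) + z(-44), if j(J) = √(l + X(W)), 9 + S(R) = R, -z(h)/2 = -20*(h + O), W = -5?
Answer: -11520 + I*√29 ≈ -11520.0 + 5.3852*I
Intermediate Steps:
l = -30 (l = 2 - 1*32 = 2 - 32 = -30)
O = -244 (O = -4*(25 + 36) = -4*61 = -244)
z(h) = -9760 + 40*h (z(h) = -(-40)*(h - 244) = -(-40)*(-244 + h) = -2*(4880 - 20*h) = -9760 + 40*h)
S(R) = -9 + R
j(J) = I*√29 (j(J) = √(-30 + 1) = √(-29) = I*√29)
j(S(9)) + z(-44) = I*√29 + (-9760 + 40*(-44)) = I*√29 + (-9760 - 1760) = I*√29 - 11520 = -11520 + I*√29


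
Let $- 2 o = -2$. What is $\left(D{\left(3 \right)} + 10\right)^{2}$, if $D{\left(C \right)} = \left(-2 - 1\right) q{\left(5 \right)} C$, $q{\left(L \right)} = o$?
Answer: $1$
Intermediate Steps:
$o = 1$ ($o = \left(- \frac{1}{2}\right) \left(-2\right) = 1$)
$q{\left(L \right)} = 1$
$D{\left(C \right)} = - 3 C$ ($D{\left(C \right)} = \left(-2 - 1\right) 1 C = \left(-3\right) 1 C = - 3 C$)
$\left(D{\left(3 \right)} + 10\right)^{2} = \left(\left(-3\right) 3 + 10\right)^{2} = \left(-9 + 10\right)^{2} = 1^{2} = 1$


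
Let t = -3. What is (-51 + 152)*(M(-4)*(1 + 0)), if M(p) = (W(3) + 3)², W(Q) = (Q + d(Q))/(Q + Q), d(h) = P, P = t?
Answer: 909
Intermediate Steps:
P = -3
d(h) = -3
W(Q) = (-3 + Q)/(2*Q) (W(Q) = (Q - 3)/(Q + Q) = (-3 + Q)/((2*Q)) = (-3 + Q)*(1/(2*Q)) = (-3 + Q)/(2*Q))
M(p) = 9 (M(p) = ((½)*(-3 + 3)/3 + 3)² = ((½)*(⅓)*0 + 3)² = (0 + 3)² = 3² = 9)
(-51 + 152)*(M(-4)*(1 + 0)) = (-51 + 152)*(9*(1 + 0)) = 101*(9*1) = 101*9 = 909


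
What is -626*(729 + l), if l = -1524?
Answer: 497670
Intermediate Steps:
-626*(729 + l) = -626*(729 - 1524) = -626*(-795) = 497670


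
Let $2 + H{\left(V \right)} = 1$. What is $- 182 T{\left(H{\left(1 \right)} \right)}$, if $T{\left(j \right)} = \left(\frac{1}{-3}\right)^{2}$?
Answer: $- \frac{182}{9} \approx -20.222$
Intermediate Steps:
$H{\left(V \right)} = -1$ ($H{\left(V \right)} = -2 + 1 = -1$)
$T{\left(j \right)} = \frac{1}{9}$ ($T{\left(j \right)} = \left(- \frac{1}{3}\right)^{2} = \frac{1}{9}$)
$- 182 T{\left(H{\left(1 \right)} \right)} = \left(-182\right) \frac{1}{9} = - \frac{182}{9}$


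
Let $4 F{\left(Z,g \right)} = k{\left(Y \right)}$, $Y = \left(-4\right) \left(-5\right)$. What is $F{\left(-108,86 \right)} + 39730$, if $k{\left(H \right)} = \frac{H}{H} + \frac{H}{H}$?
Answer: $\frac{79461}{2} \approx 39731.0$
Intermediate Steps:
$Y = 20$
$k{\left(H \right)} = 2$ ($k{\left(H \right)} = 1 + 1 = 2$)
$F{\left(Z,g \right)} = \frac{1}{2}$ ($F{\left(Z,g \right)} = \frac{1}{4} \cdot 2 = \frac{1}{2}$)
$F{\left(-108,86 \right)} + 39730 = \frac{1}{2} + 39730 = \frac{79461}{2}$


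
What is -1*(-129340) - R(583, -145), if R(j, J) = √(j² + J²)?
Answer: 129340 - √360914 ≈ 1.2874e+5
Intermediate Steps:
R(j, J) = √(J² + j²)
-1*(-129340) - R(583, -145) = -1*(-129340) - √((-145)² + 583²) = 129340 - √(21025 + 339889) = 129340 - √360914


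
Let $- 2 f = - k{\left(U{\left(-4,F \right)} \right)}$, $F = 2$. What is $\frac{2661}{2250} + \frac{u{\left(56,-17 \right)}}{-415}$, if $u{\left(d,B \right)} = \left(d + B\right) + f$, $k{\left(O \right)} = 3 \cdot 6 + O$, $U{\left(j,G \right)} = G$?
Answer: $\frac{66271}{62250} \approx 1.0646$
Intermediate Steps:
$k{\left(O \right)} = 18 + O$
$f = 10$ ($f = - \frac{\left(-1\right) \left(18 + 2\right)}{2} = - \frac{\left(-1\right) 20}{2} = \left(- \frac{1}{2}\right) \left(-20\right) = 10$)
$u{\left(d,B \right)} = 10 + B + d$ ($u{\left(d,B \right)} = \left(d + B\right) + 10 = \left(B + d\right) + 10 = 10 + B + d$)
$\frac{2661}{2250} + \frac{u{\left(56,-17 \right)}}{-415} = \frac{2661}{2250} + \frac{10 - 17 + 56}{-415} = 2661 \cdot \frac{1}{2250} + 49 \left(- \frac{1}{415}\right) = \frac{887}{750} - \frac{49}{415} = \frac{66271}{62250}$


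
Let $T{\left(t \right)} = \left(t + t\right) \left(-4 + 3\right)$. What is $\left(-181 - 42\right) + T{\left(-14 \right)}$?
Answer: $-195$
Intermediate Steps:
$T{\left(t \right)} = - 2 t$ ($T{\left(t \right)} = 2 t \left(-1\right) = - 2 t$)
$\left(-181 - 42\right) + T{\left(-14 \right)} = \left(-181 - 42\right) - -28 = -223 + 28 = -195$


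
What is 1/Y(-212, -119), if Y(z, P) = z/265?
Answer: -5/4 ≈ -1.2500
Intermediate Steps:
Y(z, P) = z/265 (Y(z, P) = z*(1/265) = z/265)
1/Y(-212, -119) = 1/((1/265)*(-212)) = 1/(-4/5) = -5/4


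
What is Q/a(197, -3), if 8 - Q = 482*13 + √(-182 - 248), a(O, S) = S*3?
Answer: 2086/3 + I*√430/9 ≈ 695.33 + 2.3041*I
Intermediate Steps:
a(O, S) = 3*S
Q = -6258 - I*√430 (Q = 8 - (482*13 + √(-182 - 248)) = 8 - (6266 + √(-430)) = 8 - (6266 + I*√430) = 8 + (-6266 - I*√430) = -6258 - I*√430 ≈ -6258.0 - 20.736*I)
Q/a(197, -3) = (-6258 - I*√430)/((3*(-3))) = (-6258 - I*√430)/(-9) = (-6258 - I*√430)*(-⅑) = 2086/3 + I*√430/9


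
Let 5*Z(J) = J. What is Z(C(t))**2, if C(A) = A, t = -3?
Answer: 9/25 ≈ 0.36000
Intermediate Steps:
Z(J) = J/5
Z(C(t))**2 = ((1/5)*(-3))**2 = (-3/5)**2 = 9/25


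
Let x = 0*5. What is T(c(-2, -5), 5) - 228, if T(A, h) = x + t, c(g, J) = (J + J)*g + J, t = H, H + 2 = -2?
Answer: -232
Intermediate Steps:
H = -4 (H = -2 - 2 = -4)
t = -4
c(g, J) = J + 2*J*g (c(g, J) = (2*J)*g + J = 2*J*g + J = J + 2*J*g)
x = 0
T(A, h) = -4 (T(A, h) = 0 - 4 = -4)
T(c(-2, -5), 5) - 228 = -4 - 228 = -232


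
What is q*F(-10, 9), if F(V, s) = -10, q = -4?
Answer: 40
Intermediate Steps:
q*F(-10, 9) = -4*(-10) = 40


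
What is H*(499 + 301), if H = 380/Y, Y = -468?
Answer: -76000/117 ≈ -649.57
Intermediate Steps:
H = -95/117 (H = 380/(-468) = 380*(-1/468) = -95/117 ≈ -0.81197)
H*(499 + 301) = -95*(499 + 301)/117 = -95/117*800 = -76000/117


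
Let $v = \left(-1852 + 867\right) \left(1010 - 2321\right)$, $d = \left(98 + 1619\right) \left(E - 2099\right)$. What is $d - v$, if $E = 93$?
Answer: $-4735637$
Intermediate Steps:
$d = -3444302$ ($d = \left(98 + 1619\right) \left(93 - 2099\right) = 1717 \left(-2006\right) = -3444302$)
$v = 1291335$ ($v = \left(-985\right) \left(-1311\right) = 1291335$)
$d - v = -3444302 - 1291335 = -4735637$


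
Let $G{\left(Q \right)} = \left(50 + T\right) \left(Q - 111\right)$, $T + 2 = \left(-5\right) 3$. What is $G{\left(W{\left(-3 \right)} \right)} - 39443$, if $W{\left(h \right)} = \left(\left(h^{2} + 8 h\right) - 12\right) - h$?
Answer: $-43898$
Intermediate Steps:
$T = -17$ ($T = -2 - 15 = -17$)
$W{\left(h \right)} = -12 + h^{2} + 7 h$ ($W{\left(h \right)} = \left(-12 + h^{2} + 8 h\right) - h = -12 + h^{2} + 7 h$)
$G{\left(Q \right)} = -3663 + 33 Q$ ($G{\left(Q \right)} = \left(50 - 17\right) \left(Q - 111\right) = 33 \left(-111 + Q\right) = -3663 + 33 Q$)
$G{\left(W{\left(-3 \right)} \right)} - 39443 = \left(-3663 + 33 \left(-12 + \left(-3\right)^{2} + 7 \left(-3\right)\right)\right) - 39443 = \left(-3663 + 33 \left(-12 + 9 - 21\right)\right) - 39443 = \left(-3663 + 33 \left(-24\right)\right) - 39443 = \left(-3663 - 792\right) - 39443 = -4455 - 39443 = -43898$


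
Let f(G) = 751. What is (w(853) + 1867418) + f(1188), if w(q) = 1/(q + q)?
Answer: 3187096315/1706 ≈ 1.8682e+6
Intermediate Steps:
w(q) = 1/(2*q)
(w(853) + 1867418) + f(1188) = ((½)/853 + 1867418) + 751 = ((½)*(1/853) + 1867418) + 751 = (1/1706 + 1867418) + 751 = 3185815109/1706 + 751 = 3187096315/1706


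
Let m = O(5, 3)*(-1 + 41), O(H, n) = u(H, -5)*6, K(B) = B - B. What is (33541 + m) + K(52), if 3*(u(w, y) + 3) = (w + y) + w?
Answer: 33221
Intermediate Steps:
u(w, y) = -3 + y/3 + 2*w/3 (u(w, y) = -3 + ((w + y) + w)/3 = -3 + (y + 2*w)/3 = -3 + (y/3 + 2*w/3) = -3 + y/3 + 2*w/3)
K(B) = 0
O(H, n) = -28 + 4*H (O(H, n) = (-3 + (⅓)*(-5) + 2*H/3)*6 = (-3 - 5/3 + 2*H/3)*6 = (-14/3 + 2*H/3)*6 = -28 + 4*H)
m = -320 (m = (-28 + 4*5)*(-1 + 41) = (-28 + 20)*40 = -8*40 = -320)
(33541 + m) + K(52) = (33541 - 320) + 0 = 33221 + 0 = 33221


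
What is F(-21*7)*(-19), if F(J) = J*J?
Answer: -410571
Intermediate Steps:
F(J) = J**2
F(-21*7)*(-19) = (-21*7)**2*(-19) = (-147)**2*(-19) = 21609*(-19) = -410571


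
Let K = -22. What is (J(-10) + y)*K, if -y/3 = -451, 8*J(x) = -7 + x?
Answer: -118877/4 ≈ -29719.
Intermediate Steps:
J(x) = -7/8 + x/8 (J(x) = (-7 + x)/8 = -7/8 + x/8)
y = 1353 (y = -3*(-451) = 1353)
(J(-10) + y)*K = ((-7/8 + (⅛)*(-10)) + 1353)*(-22) = ((-7/8 - 5/4) + 1353)*(-22) = (-17/8 + 1353)*(-22) = (10807/8)*(-22) = -118877/4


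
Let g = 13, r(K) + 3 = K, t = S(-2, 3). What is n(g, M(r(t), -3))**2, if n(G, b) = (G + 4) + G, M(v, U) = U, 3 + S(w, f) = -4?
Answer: 900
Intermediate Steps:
S(w, f) = -7 (S(w, f) = -3 - 4 = -7)
t = -7
r(K) = -3 + K
n(G, b) = 4 + 2*G (n(G, b) = (4 + G) + G = 4 + 2*G)
n(g, M(r(t), -3))**2 = (4 + 2*13)**2 = (4 + 26)**2 = 30**2 = 900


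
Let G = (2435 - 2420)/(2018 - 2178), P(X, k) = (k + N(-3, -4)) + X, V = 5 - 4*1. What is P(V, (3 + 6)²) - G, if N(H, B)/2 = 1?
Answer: 2691/32 ≈ 84.094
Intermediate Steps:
V = 1 (V = 5 - 4 = 1)
N(H, B) = 2 (N(H, B) = 2*1 = 2)
P(X, k) = 2 + X + k (P(X, k) = (k + 2) + X = (2 + k) + X = 2 + X + k)
G = -3/32 (G = 15/(-160) = 15*(-1/160) = -3/32 ≈ -0.093750)
P(V, (3 + 6)²) - G = (2 + 1 + (3 + 6)²) - 1*(-3/32) = (2 + 1 + 9²) + 3/32 = (2 + 1 + 81) + 3/32 = 84 + 3/32 = 2691/32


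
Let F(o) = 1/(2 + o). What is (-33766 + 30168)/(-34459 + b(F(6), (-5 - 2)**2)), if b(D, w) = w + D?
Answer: 28784/275279 ≈ 0.10456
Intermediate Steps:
b(D, w) = D + w
(-33766 + 30168)/(-34459 + b(F(6), (-5 - 2)**2)) = (-33766 + 30168)/(-34459 + (1/(2 + 6) + (-5 - 2)**2)) = -3598/(-34459 + (1/8 + (-7)**2)) = -3598/(-34459 + (1/8 + 49)) = -3598/(-34459 + 393/8) = -3598/(-275279/8) = -3598*(-8/275279) = 28784/275279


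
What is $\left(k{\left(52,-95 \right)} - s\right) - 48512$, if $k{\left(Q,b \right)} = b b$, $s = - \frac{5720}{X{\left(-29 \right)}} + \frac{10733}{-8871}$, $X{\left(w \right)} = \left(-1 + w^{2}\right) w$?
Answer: $- \frac{23702315661}{600271} \approx -39486.0$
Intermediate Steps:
$X{\left(w \right)} = w \left(-1 + w^{2}\right)$
$s = - \frac{585316}{600271}$ ($s = - \frac{5720}{\left(-29\right)^{3} - -29} + \frac{10733}{-8871} = - \frac{5720}{-24389 + 29} + 10733 \left(- \frac{1}{8871}\right) = - \frac{5720}{-24360} - \frac{10733}{8871} = \left(-5720\right) \left(- \frac{1}{24360}\right) - \frac{10733}{8871} = \frac{143}{609} - \frac{10733}{8871} = - \frac{585316}{600271} \approx -0.97509$)
$k{\left(Q,b \right)} = b^{2}$
$\left(k{\left(52,-95 \right)} - s\right) - 48512 = \left(\left(-95\right)^{2} - - \frac{585316}{600271}\right) - 48512 = \left(9025 + \frac{585316}{600271}\right) - 48512 = \frac{5418031091}{600271} - 48512 = - \frac{23702315661}{600271}$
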